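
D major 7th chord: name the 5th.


Solution.
Major 7th chord = root + major 3rd + perfect 5th + major 7th
Seventh chords stack in thirds, so the letter names are D-F-A-C
Root: D
Major 3rd above D: F#
Perfect 5th above D: A
Major 7th above D: C#
The 5th = A


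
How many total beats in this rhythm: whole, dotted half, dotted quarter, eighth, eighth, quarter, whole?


Beat values:
  whole = 4 beats
  dotted half = 3 beats
  dotted quarter = 1.5 beats
  eighth = 0.5 beats
  eighth = 0.5 beats
  quarter = 1 beat
  whole = 4 beats
Sum = 4 + 3 + 1.5 + 0.5 + 0.5 + 1 + 4
= 14.5 beats


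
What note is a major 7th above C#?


Reasoning:
A 7th spans 7 letter names, so from C we land on B
A major 7th = 11 semitones above C#
Spell B at that pitch: B#
= B#


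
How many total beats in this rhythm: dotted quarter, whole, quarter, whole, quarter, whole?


Beat values:
  dotted quarter = 1.5 beats
  whole = 4 beats
  quarter = 1 beat
  whole = 4 beats
  quarter = 1 beat
  whole = 4 beats
Sum = 1.5 + 4 + 1 + 4 + 1 + 4
= 15.5 beats


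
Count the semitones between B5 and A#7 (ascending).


Step by step:
Absolute semitone position = octave×12 + chromatic position
B5: 5×12 + 11 = 71
A#7: 7×12 + 10 = 94
Difference = 94 - 71 = 23
= 23 semitones


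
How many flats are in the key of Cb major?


Flat major keys: C(0), F(1), Bb(2), Eb(3), Ab(4), Db(5), Gb(6), Cb(7)
Cb major has 7 flats
Order of flats: Bb Eb Ab Db Gb Cb Fb → first 7: Bb, Eb, Ab, Db, Gb, Cb, Fb
= 7 flats


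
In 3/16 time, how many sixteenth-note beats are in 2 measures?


Solution.
Time signature 3/16: the bottom number 16 means the sixteenth note gets one count
The top number 3 means 3 sixteenth-note beats per measure
Total = 3 × 2 measures
= 6 sixteenth-note beats


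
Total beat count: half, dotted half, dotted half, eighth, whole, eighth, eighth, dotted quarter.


Solution.
Beat values:
  half = 2 beats
  dotted half = 3 beats
  dotted half = 3 beats
  eighth = 0.5 beats
  whole = 4 beats
  eighth = 0.5 beats
  eighth = 0.5 beats
  dotted quarter = 1.5 beats
Sum = 2 + 3 + 3 + 0.5 + 4 + 0.5 + 0.5 + 1.5
= 15 beats


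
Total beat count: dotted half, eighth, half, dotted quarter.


Working:
Beat values:
  dotted half = 3 beats
  eighth = 0.5 beats
  half = 2 beats
  dotted quarter = 1.5 beats
Sum = 3 + 0.5 + 2 + 1.5
= 7 beats


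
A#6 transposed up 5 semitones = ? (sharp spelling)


Let's work it out.
A#6: chromatic position 10 in octave 6 → absolute = 6×12 + 10 = 82
Transpose up 5: 82 + 5 = 87
87 = 7×12 + 3 → D# in octave 7
Result = D#7


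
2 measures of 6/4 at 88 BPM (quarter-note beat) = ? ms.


Quarter-note beat duration = 60000 / 88 ms
Beats per measure (6/4) = 6
One measure = 6 × 60000 / 88 = 360000 / 88 ms
2 measures = 2 × 360000 / 88 = 720000 / 88
= 8181.8 ms


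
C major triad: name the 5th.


Major triad = root + major 3rd (4 semitones) + perfect 5th (7 semitones)
A triad on C stacks thirds, so the chord tones use letter names C-E-G
Root: C
Major 3rd above C: E
Perfect 5th above C: G
The 5th = G


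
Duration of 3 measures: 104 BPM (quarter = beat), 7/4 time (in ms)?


Quarter-note beat duration = 60000 / 104 ms
Beats per measure (7/4) = 7
One measure = 7 × 60000 / 104 = 420000 / 104 ms
3 measures = 3 × 420000 / 104 = 1260000 / 104
= 12115.4 ms


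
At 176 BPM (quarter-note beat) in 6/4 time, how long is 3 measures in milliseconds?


Working:
Quarter-note beat duration = 60000 / 176 ms
Beats per measure (6/4) = 6
One measure = 6 × 60000 / 176 = 360000 / 176 ms
3 measures = 3 × 360000 / 176 = 1080000 / 176
= 6136.4 ms


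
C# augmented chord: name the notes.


Augmented triad = root + major 3rd (4 semitones) + augmented 5th (8 semitones)
A triad on C# stacks thirds, so the chord tones use letter names C-E-G
Root: C#
Major 3rd above C#: E#
Augmented 5th above C#: G##
Chord = C# E# G##


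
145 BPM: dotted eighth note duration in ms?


Working:
One quarter-note beat = 60000 / BPM = 60000 / 145 ms
Dotted eighth note = 3/4 × quarter note
Duration = 3/4 × 60000 / 145 = 45000 / 145
= 310.3 ms


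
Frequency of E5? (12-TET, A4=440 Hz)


Reasoning:
f = 440 × 2^(n/12) where n = semitones from A4
E5: 7 semitones from A4
f = 440 × 2^(7/12)
f = 659.26 Hz


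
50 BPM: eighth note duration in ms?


Solution.
One quarter-note beat = 60000 / BPM = 60000 / 50 ms
Eighth note = 1/2 × quarter note
Duration = 1/2 × 60000 / 50 = 30000 / 50
= 600.0 ms


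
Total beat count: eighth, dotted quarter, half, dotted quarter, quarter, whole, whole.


Beat values:
  eighth = 0.5 beats
  dotted quarter = 1.5 beats
  half = 2 beats
  dotted quarter = 1.5 beats
  quarter = 1 beat
  whole = 4 beats
  whole = 4 beats
Sum = 0.5 + 1.5 + 2 + 1.5 + 1 + 4 + 4
= 14.5 beats


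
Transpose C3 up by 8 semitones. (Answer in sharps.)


Working:
C3: chromatic position 0 in octave 3 → absolute = 3×12 + 0 = 36
Transpose up 8: 36 + 8 = 44
44 = 3×12 + 8 → G# in octave 3
Result = G#3


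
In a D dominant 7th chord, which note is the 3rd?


Solution.
Dominant 7th chord = root + major 3rd + perfect 5th + minor 7th
Seventh chords stack in thirds, so the letter names are D-F-A-C
Root: D
Major 3rd above D: F#
Perfect 5th above D: A
Minor 7th above D: C
The 3rd = F#


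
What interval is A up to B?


Solution.
Letter names: A → B spans 2 letter names → a 2nd
Semitones: A → B = 2 half-steps
A 2nd of 2 semitones is a major 2nd
= major 2nd


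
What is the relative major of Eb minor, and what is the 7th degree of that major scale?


Reasoning:
The relative major shares the key signature and is a minor 3rd above the minor tonic
A minor 3rd above Eb is Gb
→ relative major of Eb minor is Gb major
Gb major scale: Gb Ab Bb Cb Db Eb F
= Gb major; 7th degree = F


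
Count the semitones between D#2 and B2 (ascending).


Working:
Absolute semitone position = octave×12 + chromatic position
D#2: 2×12 + 3 = 27
B2: 2×12 + 11 = 35
Difference = 35 - 27 = 8
= 8 semitones


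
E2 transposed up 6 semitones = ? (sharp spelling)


E2: chromatic position 4 in octave 2 → absolute = 2×12 + 4 = 28
Transpose up 6: 28 + 6 = 34
34 = 2×12 + 10 → A# in octave 2
Result = A#2


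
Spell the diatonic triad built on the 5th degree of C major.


C major scale: C D E F G A B
Diatonic triad on degree 5 stacks scale notes 5, 7, 2: G B D
G→B = 4 semitones; G→D = 7 semitones → major triad
= G B D (major)


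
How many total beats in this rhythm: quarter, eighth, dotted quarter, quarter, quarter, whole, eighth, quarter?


Beat values:
  quarter = 1 beat
  eighth = 0.5 beats
  dotted quarter = 1.5 beats
  quarter = 1 beat
  quarter = 1 beat
  whole = 4 beats
  eighth = 0.5 beats
  quarter = 1 beat
Sum = 1 + 0.5 + 1.5 + 1 + 1 + 4 + 0.5 + 1
= 10.5 beats


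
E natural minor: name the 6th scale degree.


Solution.
Natural minor scale pattern: W-H-W-W-H-W-W (2-1-2-2-1-2-2 semitones)
Starting from E:
  E + 2 semitones → F#
  F# + 1 semitone → G
  G + 2 semitones → A
  A + 2 semitones → B
  B + 1 semitone → C
  C + 2 semitones → D
  D + 2 semitones → E
Scale: E F# G A B C D
Degree 6 = C


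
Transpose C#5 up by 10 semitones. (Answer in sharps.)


Reasoning:
C#5: chromatic position 1 in octave 5 → absolute = 5×12 + 1 = 61
Transpose up 10: 61 + 10 = 71
71 = 5×12 + 11 → B in octave 5
Result = B5


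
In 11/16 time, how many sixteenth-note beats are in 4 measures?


Let's work it out.
Time signature 11/16: the bottom number 16 means the sixteenth note gets one count
The top number 11 means 11 sixteenth-note beats per measure
Total = 11 × 4 measures
= 44 sixteenth-note beats


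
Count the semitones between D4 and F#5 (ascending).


Step by step:
Absolute semitone position = octave×12 + chromatic position
D4: 4×12 + 2 = 50
F#5: 5×12 + 6 = 66
Difference = 66 - 50 = 16
= 16 semitones


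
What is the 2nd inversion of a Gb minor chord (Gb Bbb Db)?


Let's work it out.
Root position: Gb Bbb Db
2nd inversion: move root and 3rd up an octave
Bass note: Db
Notes (bottom to top) = Db Gb Bbb


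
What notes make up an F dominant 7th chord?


Working:
Dominant 7th chord = root + major 3rd + perfect 5th + minor 7th
Seventh chords stack in thirds, so the letter names are F-A-C-E
Root: F
Major 3rd above F: A
Perfect 5th above F: C
Minor 7th above F: Eb
Chord = F A C Eb


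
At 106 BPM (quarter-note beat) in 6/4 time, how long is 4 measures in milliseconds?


Let's work it out.
Quarter-note beat duration = 60000 / 106 ms
Beats per measure (6/4) = 6
One measure = 6 × 60000 / 106 = 360000 / 106 ms
4 measures = 4 × 360000 / 106 = 1440000 / 106
= 13584.9 ms


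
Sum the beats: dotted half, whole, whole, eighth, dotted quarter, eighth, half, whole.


Solution.
Beat values:
  dotted half = 3 beats
  whole = 4 beats
  whole = 4 beats
  eighth = 0.5 beats
  dotted quarter = 1.5 beats
  eighth = 0.5 beats
  half = 2 beats
  whole = 4 beats
Sum = 3 + 4 + 4 + 0.5 + 1.5 + 0.5 + 2 + 4
= 19.5 beats


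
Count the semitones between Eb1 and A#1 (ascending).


Absolute semitone position = octave×12 + chromatic position
Eb1: 1×12 + 3 = 15
A#1: 1×12 + 10 = 22
Difference = 22 - 15 = 7
= 7 semitones


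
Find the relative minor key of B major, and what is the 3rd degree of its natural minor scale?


The relative minor shares the major's key signature and starts on its 6th degree
6th degree = a major 6th above the tonic; a major 6th above B is G#
→ relative minor of B major is G# minor
G# natural minor scale: G# A# B C# D# E F#
= G# minor; 3rd degree = B


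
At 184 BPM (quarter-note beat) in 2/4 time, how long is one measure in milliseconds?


Quarter-note beat duration = 60000 / 184 ms
Beats per measure (2/4) = 2
One measure = 2 × 60000 / 184 = 120000 / 184 ms
= 652.2 ms


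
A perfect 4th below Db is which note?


Let's work it out.
A 4th spans 4 letter names, so from D we land on A
A perfect 4th = 5 semitones below Db
Spell A at that pitch: Ab
= Ab


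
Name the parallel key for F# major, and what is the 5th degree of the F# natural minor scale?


Parallel keys share the same tonic but differ in mode
F# major → parallel is F# minor
F# natural minor scale: F# G# A B C# D E
= F# minor; 5th degree = C#


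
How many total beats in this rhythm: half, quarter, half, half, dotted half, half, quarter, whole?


Step by step:
Beat values:
  half = 2 beats
  quarter = 1 beat
  half = 2 beats
  half = 2 beats
  dotted half = 3 beats
  half = 2 beats
  quarter = 1 beat
  whole = 4 beats
Sum = 2 + 1 + 2 + 2 + 3 + 2 + 1 + 4
= 17 beats


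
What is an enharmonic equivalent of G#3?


Step by step:
Enharmonic notes sound the same pitch but are spelled with different letter names
G# and Ab name the same pitch class
= Ab3


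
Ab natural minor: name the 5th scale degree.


Natural minor scale pattern: W-H-W-W-H-W-W (2-1-2-2-1-2-2 semitones)
Starting from Ab:
  Ab + 2 semitones → Bb
  Bb + 1 semitone → Cb
  Cb + 2 semitones → Db
  Db + 2 semitones → Eb
  Eb + 1 semitone → Fb
  Fb + 2 semitones → Gb
  Gb + 2 semitones → Ab
Scale: Ab Bb Cb Db Eb Fb Gb
Degree 5 = Eb


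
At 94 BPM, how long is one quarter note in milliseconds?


One quarter-note beat = 60000 / BPM = 60000 / 94 ms
Duration = 60000 / 94
= 638.3 ms


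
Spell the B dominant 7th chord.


Step by step:
Dominant 7th chord = root + major 3rd + perfect 5th + minor 7th
Seventh chords stack in thirds, so the letter names are B-D-F-A
Root: B
Major 3rd above B: D#
Perfect 5th above B: F#
Minor 7th above B: A
Chord = B D# F# A


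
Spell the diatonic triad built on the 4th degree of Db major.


Reasoning:
Db major scale: Db Eb F Gb Ab Bb C
Diatonic triad on degree 4 stacks scale notes 4, 6, 1: Gb Bb Db
Gb→Bb = 4 semitones; Gb→Db = 7 semitones → major triad
= Gb Bb Db (major)


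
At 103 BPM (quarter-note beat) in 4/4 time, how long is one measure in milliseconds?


Working:
Quarter-note beat duration = 60000 / 103 ms
Beats per measure (4/4) = 4
One measure = 4 × 60000 / 103 = 240000 / 103 ms
= 2330.1 ms


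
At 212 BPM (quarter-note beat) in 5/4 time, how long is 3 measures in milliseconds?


Step by step:
Quarter-note beat duration = 60000 / 212 ms
Beats per measure (5/4) = 5
One measure = 5 × 60000 / 212 = 300000 / 212 ms
3 measures = 3 × 300000 / 212 = 900000 / 212
= 4245.3 ms


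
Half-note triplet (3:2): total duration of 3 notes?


Reasoning:
Triplet: 3 notes occupy the space of 2 half notes
Space = 2 × 2 = 4 beats
Each triplet note = 4 / 3 = 4/3 beats
3 notes = 3 × 4/3 = 4
= 4 beats


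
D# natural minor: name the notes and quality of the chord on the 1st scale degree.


Solution.
D# natural minor scale: D# E# F# G# A# B C#
Diatonic triad on degree 1 stacks scale notes 1, 3, 5: D# F# A#
D#→F# = 3 semitones; D#→A# = 7 semitones → minor triad
= D# F# A# (minor)


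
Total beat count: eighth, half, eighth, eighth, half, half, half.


Let's work it out.
Beat values:
  eighth = 0.5 beats
  half = 2 beats
  eighth = 0.5 beats
  eighth = 0.5 beats
  half = 2 beats
  half = 2 beats
  half = 2 beats
Sum = 0.5 + 2 + 0.5 + 0.5 + 2 + 2 + 2
= 9.5 beats


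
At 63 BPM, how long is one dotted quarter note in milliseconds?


One quarter-note beat = 60000 / BPM = 60000 / 63 ms
Dotted quarter note = 3/2 × quarter note
Duration = 3/2 × 60000 / 63 = 90000 / 63
= 1428.6 ms


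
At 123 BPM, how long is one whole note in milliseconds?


Reasoning:
One quarter-note beat = 60000 / BPM = 60000 / 123 ms
Whole note = 4 × quarter note
Duration = 4 × 60000 / 123 = 240000 / 123
= 1951.2 ms


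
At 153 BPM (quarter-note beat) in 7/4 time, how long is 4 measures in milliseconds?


Reasoning:
Quarter-note beat duration = 60000 / 153 ms
Beats per measure (7/4) = 7
One measure = 7 × 60000 / 153 = 420000 / 153 ms
4 measures = 4 × 420000 / 153 = 1680000 / 153
= 10980.4 ms


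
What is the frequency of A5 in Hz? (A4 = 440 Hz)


f = 440 × 2^(n/12) where n = semitones from A4
A5: 12 semitones from A4
f = 440 × 2^(12/12)
f = 880.00 Hz


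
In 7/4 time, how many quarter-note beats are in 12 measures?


Let's work it out.
Time signature 7/4: the bottom number 4 means the quarter note gets one count
The top number 7 means 7 quarter-note beats per measure
Total = 7 × 12 measures
= 84 quarter-note beats


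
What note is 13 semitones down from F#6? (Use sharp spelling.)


F#6: chromatic position 6 in octave 6 → absolute = 6×12 + 6 = 78
Transpose down 13: 78 - 13 = 65
65 = 5×12 + 5 → F in octave 5
Result = F5


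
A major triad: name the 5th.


Reasoning:
Major triad = root + major 3rd (4 semitones) + perfect 5th (7 semitones)
A triad on A stacks thirds, so the chord tones use letter names A-C-E
Root: A
Major 3rd above A: C#
Perfect 5th above A: E
The 5th = E


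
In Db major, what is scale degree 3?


Let's work it out.
Major scale pattern: W-W-H-W-W-W-H (2-2-1-2-2-2-1 semitones)
Starting from Db:
  Db + 2 semitones → Eb
  Eb + 2 semitones → F
  F + 1 semitone → Gb
  Gb + 2 semitones → Ab
  Ab + 2 semitones → Bb
  Bb + 2 semitones → C
  C + 1 semitone → Db
Scale: Db Eb F Gb Ab Bb C
Degree 3 = F


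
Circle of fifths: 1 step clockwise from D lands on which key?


Each clockwise step on the circle of fifths moves up a perfect 5th
From D: D → A
= A


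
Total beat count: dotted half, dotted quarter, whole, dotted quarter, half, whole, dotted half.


Reasoning:
Beat values:
  dotted half = 3 beats
  dotted quarter = 1.5 beats
  whole = 4 beats
  dotted quarter = 1.5 beats
  half = 2 beats
  whole = 4 beats
  dotted half = 3 beats
Sum = 3 + 1.5 + 4 + 1.5 + 2 + 4 + 3
= 19 beats


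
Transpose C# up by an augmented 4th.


augmented 4th: 4 letter names, 6 semitones
Letter: C + 3 → F
Pitch: C# + 6 semitones, spelled as an F → F##
= F##


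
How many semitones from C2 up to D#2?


Working:
Absolute semitone position = octave×12 + chromatic position
C2: 2×12 + 0 = 24
D#2: 2×12 + 3 = 27
Difference = 27 - 24 = 3
= 3 semitones


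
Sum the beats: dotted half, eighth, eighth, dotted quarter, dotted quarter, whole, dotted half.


Step by step:
Beat values:
  dotted half = 3 beats
  eighth = 0.5 beats
  eighth = 0.5 beats
  dotted quarter = 1.5 beats
  dotted quarter = 1.5 beats
  whole = 4 beats
  dotted half = 3 beats
Sum = 3 + 0.5 + 0.5 + 1.5 + 1.5 + 4 + 3
= 14 beats


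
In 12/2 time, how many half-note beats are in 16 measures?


Reasoning:
Time signature 12/2: the bottom number 2 means the half note gets one count
The top number 12 means 12 half-note beats per measure
Total = 12 × 16 measures
= 192 half-note beats


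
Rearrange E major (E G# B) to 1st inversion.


Step by step:
Root position: E G# B
1st inversion: move root up an octave
Bass note: G#
Notes (bottom to top) = G# B E


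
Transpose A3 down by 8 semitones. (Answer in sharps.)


Reasoning:
A3: chromatic position 9 in octave 3 → absolute = 3×12 + 9 = 45
Transpose down 8: 45 - 8 = 37
37 = 3×12 + 1 → C# in octave 3
Result = C#3


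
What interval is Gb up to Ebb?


Letter names: G → E spans 6 letter names → a 6th
Semitones: Gb → Ebb = 8 half-steps
A 6th of 8 semitones is a minor 6th
= minor 6th


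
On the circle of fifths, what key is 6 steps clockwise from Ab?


Each clockwise step on the circle of fifths moves up a perfect 5th
From Ab: Ab → Eb → Bb → F → C → G → D
= D


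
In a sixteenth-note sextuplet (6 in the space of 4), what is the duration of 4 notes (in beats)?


Working:
Sextuplet: 6 notes occupy the space of 4 sixteenth notes
Space = 4 × 1/4 = 1 beat
Each sextuplet note = 1 / 6 = 1/6 beats
4 notes = 4 × 1/6 = 2/3
= 2/3 beats


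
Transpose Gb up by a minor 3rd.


Reasoning:
minor 3rd: 3 letter names, 3 semitones
Letter: G + 2 → B
Pitch: Gb + 3 semitones, spelled as a B → Bbb
= Bbb


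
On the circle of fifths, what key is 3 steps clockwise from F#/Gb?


Step by step:
Each clockwise step on the circle of fifths moves up a perfect 5th
From F#/Gb: F#/Gb → Db → Ab → Eb
= Eb


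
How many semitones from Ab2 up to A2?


Step by step:
Absolute semitone position = octave×12 + chromatic position
Ab2: 2×12 + 8 = 32
A2: 2×12 + 9 = 33
Difference = 33 - 32 = 1
= 1 semitone


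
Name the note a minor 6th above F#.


Working:
A 6th spans 6 letter names, so from F we land on D
A minor 6th = 8 semitones above F#
Spell D at that pitch: D
= D


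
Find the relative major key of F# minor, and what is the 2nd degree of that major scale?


Working:
The relative major shares the key signature and is a minor 3rd above the minor tonic
A minor 3rd above F# is A
→ relative major of F# minor is A major
A major scale: A B C# D E F# G#
= A major; 2nd degree = B


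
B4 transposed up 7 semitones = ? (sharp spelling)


Let's work it out.
B4: chromatic position 11 in octave 4 → absolute = 4×12 + 11 = 59
Transpose up 7: 59 + 7 = 66
66 = 5×12 + 6 → F# in octave 5
Result = F#5


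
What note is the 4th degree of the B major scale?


Solution.
Major scale pattern: W-W-H-W-W-W-H (2-2-1-2-2-2-1 semitones)
Starting from B:
  B + 2 semitones → C#
  C# + 2 semitones → D#
  D# + 1 semitone → E
  E + 2 semitones → F#
  F# + 2 semitones → G#
  G# + 2 semitones → A#
  A# + 1 semitone → B
Scale: B C# D# E F# G# A#
Degree 4 = E


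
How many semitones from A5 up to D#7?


Let's work it out.
Absolute semitone position = octave×12 + chromatic position
A5: 5×12 + 9 = 69
D#7: 7×12 + 3 = 87
Difference = 87 - 69 = 18
= 18 semitones


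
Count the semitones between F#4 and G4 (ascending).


Working:
Absolute semitone position = octave×12 + chromatic position
F#4: 4×12 + 6 = 54
G4: 4×12 + 7 = 55
Difference = 55 - 54 = 1
= 1 semitone


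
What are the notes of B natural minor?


Let's work it out.
Natural minor scale pattern: W-H-W-W-H-W-W (2-1-2-2-1-2-2 semitones)
Starting from B:
  B + 2 semitones → C#
  C# + 1 semitone → D
  D + 2 semitones → E
  E + 2 semitones → F#
  F# + 1 semitone → G
  G + 2 semitones → A
  A + 2 semitones → B
Scale = B C# D E F# G A


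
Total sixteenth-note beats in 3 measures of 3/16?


Working:
Time signature 3/16: the bottom number 16 means the sixteenth note gets one count
The top number 3 means 3 sixteenth-note beats per measure
Total = 3 × 3 measures
= 9 sixteenth-note beats


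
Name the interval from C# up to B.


Reasoning:
Letter names: C → B spans 7 letter names → a 7th
Semitones: C# → B = 10 half-steps
A 7th of 10 semitones is a minor 7th
= minor 7th


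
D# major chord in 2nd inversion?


Step by step:
Root position: D# F## A#
2nd inversion: move root and 3rd up an octave
Bass note: A#
Notes (bottom to top) = A# D# F##


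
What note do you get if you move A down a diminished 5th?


Let's work it out.
diminished 5th: 5 letter names, 6 semitones
Letter: A - 4 → D
Pitch: A - 6 semitones, spelled as a D → D#
= D#


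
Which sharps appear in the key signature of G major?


Step by step:
Sharp major keys follow the circle of fifths: C(0), G(1), D(2), A(3), E(4), B(5), F#(6), C#(7)
G major has 1 sharp
Order of sharps: F# C# G# D# A# E# B# → first 1: F#
= F#


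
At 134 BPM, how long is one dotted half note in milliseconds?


Let's work it out.
One quarter-note beat = 60000 / BPM = 60000 / 134 ms
Dotted half note = 3 × quarter note
Duration = 3 × 60000 / 134 = 180000 / 134
= 1343.3 ms


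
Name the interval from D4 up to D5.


Solution.
Letter names: D → D spans 8 letter names → an octave
Semitones: D4 → D5 = 12 half-steps
An octave of 12 semitones is a perfect octave
= perfect octave


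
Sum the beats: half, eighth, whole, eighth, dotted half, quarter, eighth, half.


Reasoning:
Beat values:
  half = 2 beats
  eighth = 0.5 beats
  whole = 4 beats
  eighth = 0.5 beats
  dotted half = 3 beats
  quarter = 1 beat
  eighth = 0.5 beats
  half = 2 beats
Sum = 2 + 0.5 + 4 + 0.5 + 3 + 1 + 0.5 + 2
= 13.5 beats


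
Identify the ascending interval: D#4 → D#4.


Working:
Letter names: D → D spans 1 letter name → a unison
Semitones: D#4 → D#4 = 0 half-steps
A unison of 0 semitones is a perfect unison
= perfect unison


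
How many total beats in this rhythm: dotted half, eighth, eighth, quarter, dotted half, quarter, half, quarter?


Working:
Beat values:
  dotted half = 3 beats
  eighth = 0.5 beats
  eighth = 0.5 beats
  quarter = 1 beat
  dotted half = 3 beats
  quarter = 1 beat
  half = 2 beats
  quarter = 1 beat
Sum = 3 + 0.5 + 0.5 + 1 + 3 + 1 + 2 + 1
= 12 beats


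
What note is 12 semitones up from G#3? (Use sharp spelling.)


Working:
G#3: chromatic position 8 in octave 3 → absolute = 3×12 + 8 = 44
Transpose up 12: 44 + 12 = 56
56 = 4×12 + 8 → G# in octave 4
Result = G#4


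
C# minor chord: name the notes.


Solution.
Minor triad = root + minor 3rd (3 semitones) + perfect 5th (7 semitones)
A triad on C# stacks thirds, so the chord tones use letter names C-E-G
Root: C#
Minor 3rd above C#: E
Perfect 5th above C#: G#
Chord = C# E G#


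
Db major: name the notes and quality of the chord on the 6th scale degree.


Solution.
Db major scale: Db Eb F Gb Ab Bb C
Diatonic triad on degree 6 stacks scale notes 6, 1, 3: Bb Db F
Bb→Db = 3 semitones; Bb→F = 7 semitones → minor triad
= Bb Db F (minor)


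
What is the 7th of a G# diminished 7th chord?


Diminished 7th chord = root + minor 3rd + diminished 5th + diminished 7th
Seventh chords stack in thirds, so the letter names are G-B-D-F
Root: G#
Minor 3rd above G#: B
Diminished 5th above G#: D
Diminished 7th above G#: F
The 7th = F


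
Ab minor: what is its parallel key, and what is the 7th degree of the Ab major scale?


Solution.
Parallel keys share the same tonic but differ in mode
Ab minor → parallel is Ab major
Ab major scale: Ab Bb C Db Eb F G
= Ab major; 7th degree = G


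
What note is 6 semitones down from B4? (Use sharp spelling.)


B4: chromatic position 11 in octave 4 → absolute = 4×12 + 11 = 59
Transpose down 6: 59 - 6 = 53
53 = 4×12 + 5 → F in octave 4
Result = F4


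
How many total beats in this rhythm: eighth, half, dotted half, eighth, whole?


Beat values:
  eighth = 0.5 beats
  half = 2 beats
  dotted half = 3 beats
  eighth = 0.5 beats
  whole = 4 beats
Sum = 0.5 + 2 + 3 + 0.5 + 4
= 10 beats


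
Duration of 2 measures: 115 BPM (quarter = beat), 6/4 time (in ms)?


Step by step:
Quarter-note beat duration = 60000 / 115 ms
Beats per measure (6/4) = 6
One measure = 6 × 60000 / 115 = 360000 / 115 ms
2 measures = 2 × 360000 / 115 = 720000 / 115
= 6260.9 ms


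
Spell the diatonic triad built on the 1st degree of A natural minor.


A natural minor scale: A B C D E F G
Diatonic triad on degree 1 stacks scale notes 1, 3, 5: A C E
A→C = 3 semitones; A→E = 7 semitones → minor triad
= A C E (minor)


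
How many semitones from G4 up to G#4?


Reasoning:
Absolute semitone position = octave×12 + chromatic position
G4: 4×12 + 7 = 55
G#4: 4×12 + 8 = 56
Difference = 56 - 55 = 1
= 1 semitone


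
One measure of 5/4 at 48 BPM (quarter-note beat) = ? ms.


Solution.
Quarter-note beat duration = 60000 / 48 ms
Beats per measure (5/4) = 5
One measure = 5 × 60000 / 48 = 300000 / 48 ms
= 6250.0 ms


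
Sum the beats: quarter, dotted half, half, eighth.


Beat values:
  quarter = 1 beat
  dotted half = 3 beats
  half = 2 beats
  eighth = 0.5 beats
Sum = 1 + 3 + 2 + 0.5
= 6.5 beats


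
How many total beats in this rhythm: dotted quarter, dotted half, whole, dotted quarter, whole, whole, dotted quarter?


Let's work it out.
Beat values:
  dotted quarter = 1.5 beats
  dotted half = 3 beats
  whole = 4 beats
  dotted quarter = 1.5 beats
  whole = 4 beats
  whole = 4 beats
  dotted quarter = 1.5 beats
Sum = 1.5 + 3 + 4 + 1.5 + 4 + 4 + 1.5
= 19.5 beats


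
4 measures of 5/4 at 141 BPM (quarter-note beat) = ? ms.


Working:
Quarter-note beat duration = 60000 / 141 ms
Beats per measure (5/4) = 5
One measure = 5 × 60000 / 141 = 300000 / 141 ms
4 measures = 4 × 300000 / 141 = 1200000 / 141
= 8510.6 ms


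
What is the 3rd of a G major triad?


Step by step:
Major triad = root + major 3rd (4 semitones) + perfect 5th (7 semitones)
A triad on G stacks thirds, so the chord tones use letter names G-B-D
Root: G
Major 3rd above G: B
Perfect 5th above G: D
The 3rd = B


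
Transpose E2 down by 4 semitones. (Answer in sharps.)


Let's work it out.
E2: chromatic position 4 in octave 2 → absolute = 2×12 + 4 = 28
Transpose down 4: 28 - 4 = 24
24 = 2×12 + 0 → C in octave 2
Result = C2


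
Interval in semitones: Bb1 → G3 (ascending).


Solution.
Absolute semitone position = octave×12 + chromatic position
Bb1: 1×12 + 10 = 22
G3: 3×12 + 7 = 43
Difference = 43 - 22 = 21
= 21 semitones


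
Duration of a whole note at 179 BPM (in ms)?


One quarter-note beat = 60000 / BPM = 60000 / 179 ms
Whole note = 4 × quarter note
Duration = 4 × 60000 / 179 = 240000 / 179
= 1340.8 ms


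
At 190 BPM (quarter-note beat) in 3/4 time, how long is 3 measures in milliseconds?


Quarter-note beat duration = 60000 / 190 ms
Beats per measure (3/4) = 3
One measure = 3 × 60000 / 190 = 180000 / 190 ms
3 measures = 3 × 180000 / 190 = 540000 / 190
= 2842.1 ms


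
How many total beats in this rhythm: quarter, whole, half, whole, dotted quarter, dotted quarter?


Step by step:
Beat values:
  quarter = 1 beat
  whole = 4 beats
  half = 2 beats
  whole = 4 beats
  dotted quarter = 1.5 beats
  dotted quarter = 1.5 beats
Sum = 1 + 4 + 2 + 4 + 1.5 + 1.5
= 14 beats


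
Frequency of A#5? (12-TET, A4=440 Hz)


Solution.
f = 440 × 2^(n/12) where n = semitones from A4
A#5: 13 semitones from A4
f = 440 × 2^(13/12)
f = 932.33 Hz


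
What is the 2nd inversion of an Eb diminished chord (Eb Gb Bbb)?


Reasoning:
Root position: Eb Gb Bbb
2nd inversion: move root and 3rd up an octave
Bass note: Bbb
Notes (bottom to top) = Bbb Eb Gb


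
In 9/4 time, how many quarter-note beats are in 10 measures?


Reasoning:
Time signature 9/4: the bottom number 4 means the quarter note gets one count
The top number 9 means 9 quarter-note beats per measure
Total = 9 × 10 measures
= 90 quarter-note beats


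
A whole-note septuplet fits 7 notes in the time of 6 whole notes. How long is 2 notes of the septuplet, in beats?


Working:
Septuplet: 7 notes occupy the space of 6 whole notes
Space = 6 × 4 = 24 beats
Each septuplet note = 24 / 7 = 24/7 beats
2 notes = 2 × 24/7 = 48/7
= 48/7 beats


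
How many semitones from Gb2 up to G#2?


Solution.
Absolute semitone position = octave×12 + chromatic position
Gb2: 2×12 + 6 = 30
G#2: 2×12 + 8 = 32
Difference = 32 - 30 = 2
= 2 semitones


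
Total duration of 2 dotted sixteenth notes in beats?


Working:
Base sixteenth note = 1/4 beats
Dot 1 adds half the previous value: +1/8
One dotted sixteenth = 1/4 + 1/8 = 3/8
2 of them = 2 × 3/8 = 3/4
= 3/4 beats


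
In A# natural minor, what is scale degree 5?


Reasoning:
Natural minor scale pattern: W-H-W-W-H-W-W (2-1-2-2-1-2-2 semitones)
Starting from A#:
  A# + 2 semitones → B#
  B# + 1 semitone → C#
  C# + 2 semitones → D#
  D# + 2 semitones → E#
  E# + 1 semitone → F#
  F# + 2 semitones → G#
  G# + 2 semitones → A#
Scale: A# B# C# D# E# F# G#
Degree 5 = E#


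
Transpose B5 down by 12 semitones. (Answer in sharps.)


Reasoning:
B5: chromatic position 11 in octave 5 → absolute = 5×12 + 11 = 71
Transpose down 12: 71 - 12 = 59
59 = 4×12 + 11 → B in octave 4
Result = B4


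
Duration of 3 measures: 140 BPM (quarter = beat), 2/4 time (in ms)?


Solution.
Quarter-note beat duration = 60000 / 140 ms
Beats per measure (2/4) = 2
One measure = 2 × 60000 / 140 = 120000 / 140 ms
3 measures = 3 × 120000 / 140 = 360000 / 140
= 2571.4 ms


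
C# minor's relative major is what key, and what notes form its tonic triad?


Reasoning:
The relative major shares the key signature and is a minor 3rd above the minor tonic
A minor 3rd above C# is E
→ relative major of C# minor is E major
Tonic triad of E major = root + major 3rd + perfect 5th = E G# B
= E major; triad = E G# B


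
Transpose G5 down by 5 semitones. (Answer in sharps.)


G5: chromatic position 7 in octave 5 → absolute = 5×12 + 7 = 67
Transpose down 5: 67 - 5 = 62
62 = 5×12 + 2 → D in octave 5
Result = D5


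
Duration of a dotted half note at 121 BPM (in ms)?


Solution.
One quarter-note beat = 60000 / BPM = 60000 / 121 ms
Dotted half note = 3 × quarter note
Duration = 3 × 60000 / 121 = 180000 / 121
= 1487.6 ms


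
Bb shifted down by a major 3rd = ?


Step by step:
major 3rd: 3 letter names, 4 semitones
Letter: B - 2 → G
Pitch: Bb - 4 semitones, spelled as a G → Gb
= Gb


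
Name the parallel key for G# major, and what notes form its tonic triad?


Reasoning:
Parallel keys share the same tonic but differ in mode
G# major → parallel is G# minor
Tonic triad of G# minor = G# B D#
= G# minor; triad = G# B D#


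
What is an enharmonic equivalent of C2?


Enharmonic notes sound the same pitch but are spelled with different letter names
C and Dbb name the same pitch class
= Dbb2


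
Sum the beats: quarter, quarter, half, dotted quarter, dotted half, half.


Step by step:
Beat values:
  quarter = 1 beat
  quarter = 1 beat
  half = 2 beats
  dotted quarter = 1.5 beats
  dotted half = 3 beats
  half = 2 beats
Sum = 1 + 1 + 2 + 1.5 + 3 + 2
= 10.5 beats


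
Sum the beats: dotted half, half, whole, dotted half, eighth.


Beat values:
  dotted half = 3 beats
  half = 2 beats
  whole = 4 beats
  dotted half = 3 beats
  eighth = 0.5 beats
Sum = 3 + 2 + 4 + 3 + 0.5
= 12.5 beats


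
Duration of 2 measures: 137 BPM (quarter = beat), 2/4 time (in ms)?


Quarter-note beat duration = 60000 / 137 ms
Beats per measure (2/4) = 2
One measure = 2 × 60000 / 137 = 120000 / 137 ms
2 measures = 2 × 120000 / 137 = 240000 / 137
= 1751.8 ms


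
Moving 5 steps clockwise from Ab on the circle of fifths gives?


Reasoning:
Each clockwise step on the circle of fifths moves up a perfect 5th
From Ab: Ab → Eb → Bb → F → C → G
= G


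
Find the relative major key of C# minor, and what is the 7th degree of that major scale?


Let's work it out.
The relative major shares the key signature and is a minor 3rd above the minor tonic
A minor 3rd above C# is E
→ relative major of C# minor is E major
E major scale: E F# G# A B C# D#
= E major; 7th degree = D#


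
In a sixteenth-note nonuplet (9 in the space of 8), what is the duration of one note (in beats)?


Reasoning:
Nonuplet: 9 notes occupy the space of 8 sixteenth notes
Space = 8 × 1/4 = 2 beats
Each nonuplet note = 2 / 9 = 2/9 beats
= 2/9 beats


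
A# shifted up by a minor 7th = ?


minor 7th: 7 letter names, 10 semitones
Letter: A + 6 → G
Pitch: A# + 10 semitones, spelled as a G → G#
= G#


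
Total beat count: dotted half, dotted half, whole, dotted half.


Step by step:
Beat values:
  dotted half = 3 beats
  dotted half = 3 beats
  whole = 4 beats
  dotted half = 3 beats
Sum = 3 + 3 + 4 + 3
= 13 beats


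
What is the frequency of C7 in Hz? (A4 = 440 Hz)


f = 440 × 2^(n/12) where n = semitones from A4
C7: 27 semitones from A4
f = 440 × 2^(27/12)
f = 2093.00 Hz


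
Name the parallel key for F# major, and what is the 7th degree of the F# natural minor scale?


Working:
Parallel keys share the same tonic but differ in mode
F# major → parallel is F# minor
F# natural minor scale: F# G# A B C# D E
= F# minor; 7th degree = E


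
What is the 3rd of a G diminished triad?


Let's work it out.
Diminished triad = root + minor 3rd (3 semitones) + diminished 5th (6 semitones)
A triad on G stacks thirds, so the chord tones use letter names G-B-D
Root: G
Minor 3rd above G: Bb
Diminished 5th above G: Db
The 3rd = Bb


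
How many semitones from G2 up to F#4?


Working:
Absolute semitone position = octave×12 + chromatic position
G2: 2×12 + 7 = 31
F#4: 4×12 + 6 = 54
Difference = 54 - 31 = 23
= 23 semitones


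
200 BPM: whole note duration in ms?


Working:
One quarter-note beat = 60000 / BPM = 60000 / 200 ms
Whole note = 4 × quarter note
Duration = 4 × 60000 / 200 = 240000 / 200
= 1200.0 ms


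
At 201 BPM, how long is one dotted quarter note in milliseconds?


Let's work it out.
One quarter-note beat = 60000 / BPM = 60000 / 201 ms
Dotted quarter note = 3/2 × quarter note
Duration = 3/2 × 60000 / 201 = 90000 / 201
= 447.8 ms


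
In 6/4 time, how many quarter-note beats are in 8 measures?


Let's work it out.
Time signature 6/4: the bottom number 4 means the quarter note gets one count
The top number 6 means 6 quarter-note beats per measure
Total = 6 × 8 measures
= 48 quarter-note beats


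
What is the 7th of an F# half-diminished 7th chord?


Step by step:
Half-diminished 7th chord = root + minor 3rd + diminished 5th + minor 7th
Seventh chords stack in thirds, so the letter names are F-A-C-E
Root: F#
Minor 3rd above F#: A
Diminished 5th above F#: C
Minor 7th above F#: E
The 7th = E


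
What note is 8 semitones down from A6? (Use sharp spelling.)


A6: chromatic position 9 in octave 6 → absolute = 6×12 + 9 = 81
Transpose down 8: 81 - 8 = 73
73 = 6×12 + 1 → C# in octave 6
Result = C#6


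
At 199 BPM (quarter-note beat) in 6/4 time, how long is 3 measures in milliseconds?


Reasoning:
Quarter-note beat duration = 60000 / 199 ms
Beats per measure (6/4) = 6
One measure = 6 × 60000 / 199 = 360000 / 199 ms
3 measures = 3 × 360000 / 199 = 1080000 / 199
= 5427.1 ms


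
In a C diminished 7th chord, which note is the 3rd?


Diminished 7th chord = root + minor 3rd + diminished 5th + diminished 7th
Seventh chords stack in thirds, so the letter names are C-E-G-B
Root: C
Minor 3rd above C: Eb
Diminished 5th above C: Gb
Diminished 7th above C: Bbb
The 3rd = Eb


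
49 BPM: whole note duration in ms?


Reasoning:
One quarter-note beat = 60000 / BPM = 60000 / 49 ms
Whole note = 4 × quarter note
Duration = 4 × 60000 / 49 = 240000 / 49
= 4898.0 ms


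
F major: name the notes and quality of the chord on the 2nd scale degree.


Working:
F major scale: F G A Bb C D E
Diatonic triad on degree 2 stacks scale notes 2, 4, 6: G Bb D
G→Bb = 3 semitones; G→D = 7 semitones → minor triad
= G Bb D (minor)


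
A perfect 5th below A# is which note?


Reasoning:
A 5th spans 5 letter names, so from A we land on D
A perfect 5th = 7 semitones below A#
Spell D at that pitch: D#
= D#


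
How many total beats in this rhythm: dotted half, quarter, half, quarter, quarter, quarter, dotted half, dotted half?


Solution.
Beat values:
  dotted half = 3 beats
  quarter = 1 beat
  half = 2 beats
  quarter = 1 beat
  quarter = 1 beat
  quarter = 1 beat
  dotted half = 3 beats
  dotted half = 3 beats
Sum = 3 + 1 + 2 + 1 + 1 + 1 + 3 + 3
= 15 beats


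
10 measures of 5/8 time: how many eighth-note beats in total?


Reasoning:
Time signature 5/8: the bottom number 8 means the eighth note gets one count
The top number 5 means 5 eighth-note beats per measure
Total = 5 × 10 measures
= 50 eighth-note beats


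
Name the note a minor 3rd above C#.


A 3rd spans 3 letter names, so from C we land on E
A minor 3rd = 3 semitones above C#
Spell E at that pitch: E
= E


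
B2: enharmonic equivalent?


Solution.
Enharmonic notes sound the same pitch but are spelled with different letter names
B and A## name the same pitch class
= A##2


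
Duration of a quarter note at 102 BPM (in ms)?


Solution.
One quarter-note beat = 60000 / BPM = 60000 / 102 ms
Duration = 60000 / 102
= 588.2 ms


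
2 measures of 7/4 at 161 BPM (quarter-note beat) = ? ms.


Quarter-note beat duration = 60000 / 161 ms
Beats per measure (7/4) = 7
One measure = 7 × 60000 / 161 = 420000 / 161 ms
2 measures = 2 × 420000 / 161 = 840000 / 161
= 5217.4 ms


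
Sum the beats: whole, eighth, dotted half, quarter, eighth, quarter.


Beat values:
  whole = 4 beats
  eighth = 0.5 beats
  dotted half = 3 beats
  quarter = 1 beat
  eighth = 0.5 beats
  quarter = 1 beat
Sum = 4 + 0.5 + 3 + 1 + 0.5 + 1
= 10 beats


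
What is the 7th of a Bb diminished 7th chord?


Let's work it out.
Diminished 7th chord = root + minor 3rd + diminished 5th + diminished 7th
Seventh chords stack in thirds, so the letter names are B-D-F-A
Root: Bb
Minor 3rd above Bb: Db
Diminished 5th above Bb: Fb
Diminished 7th above Bb: Abb
The 7th = Abb


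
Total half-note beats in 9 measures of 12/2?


Solution.
Time signature 12/2: the bottom number 2 means the half note gets one count
The top number 12 means 12 half-note beats per measure
Total = 12 × 9 measures
= 108 half-note beats


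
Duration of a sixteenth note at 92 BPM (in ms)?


Let's work it out.
One quarter-note beat = 60000 / BPM = 60000 / 92 ms
Sixteenth note = 1/4 × quarter note
Duration = 1/4 × 60000 / 92 = 15000 / 92
= 163.0 ms


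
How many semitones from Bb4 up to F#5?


Absolute semitone position = octave×12 + chromatic position
Bb4: 4×12 + 10 = 58
F#5: 5×12 + 6 = 66
Difference = 66 - 58 = 8
= 8 semitones


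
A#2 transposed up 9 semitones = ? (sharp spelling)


A#2: chromatic position 10 in octave 2 → absolute = 2×12 + 10 = 34
Transpose up 9: 34 + 9 = 43
43 = 3×12 + 7 → G in octave 3
Result = G3


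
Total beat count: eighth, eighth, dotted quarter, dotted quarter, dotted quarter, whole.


Solution.
Beat values:
  eighth = 0.5 beats
  eighth = 0.5 beats
  dotted quarter = 1.5 beats
  dotted quarter = 1.5 beats
  dotted quarter = 1.5 beats
  whole = 4 beats
Sum = 0.5 + 0.5 + 1.5 + 1.5 + 1.5 + 4
= 9.5 beats
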